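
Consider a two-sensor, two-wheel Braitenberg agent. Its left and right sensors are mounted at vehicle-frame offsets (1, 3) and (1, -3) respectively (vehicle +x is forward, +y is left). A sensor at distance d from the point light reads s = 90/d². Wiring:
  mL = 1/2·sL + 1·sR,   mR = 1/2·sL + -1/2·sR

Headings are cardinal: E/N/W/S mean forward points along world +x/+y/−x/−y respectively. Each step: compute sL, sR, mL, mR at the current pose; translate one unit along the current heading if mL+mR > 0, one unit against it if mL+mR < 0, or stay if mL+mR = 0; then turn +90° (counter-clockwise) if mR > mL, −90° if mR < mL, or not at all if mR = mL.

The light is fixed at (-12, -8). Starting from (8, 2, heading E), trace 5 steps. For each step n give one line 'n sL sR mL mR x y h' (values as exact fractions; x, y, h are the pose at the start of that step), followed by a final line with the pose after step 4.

n=0: pose=(8,2,E); sL=9/61, sR=9/49; mL=1539/5978, mR=-54/2989; mL+mR=1431/5978 → advance +1; mR−mL=-27/98 → turn -1·90°
n=1: pose=(9,2,S); sL=10/73, sR=2/9; mL=191/657, mR=-28/657; mL+mR=163/657 → advance +1; mR−mL=-1/3 → turn -1·90°
n=2: pose=(9,1,W); sL=45/218, sR=45/272; mL=7965/29648, mR=1215/59296; mL+mR=17145/59296 → advance +1; mR−mL=-135/544 → turn -1·90°
n=3: pose=(8,1,N); sL=90/389, sR=90/629; mL=63315/244681, mR=10800/244681; mL+mR=74115/244681 → advance +1; mR−mL=-135/629 → turn -1·90°
n=4: pose=(8,2,E); sL=9/61, sR=9/49; mL=1539/5978, mR=-54/2989; mL+mR=1431/5978 → advance +1; mR−mL=-27/98 → turn -1·90°

0 9/61 9/49 1539/5978 -54/2989 8 2 E
1 10/73 2/9 191/657 -28/657 9 2 S
2 45/218 45/272 7965/29648 1215/59296 9 1 W
3 90/389 90/629 63315/244681 10800/244681 8 1 N
4 9/61 9/49 1539/5978 -54/2989 8 2 E
final 9 2 S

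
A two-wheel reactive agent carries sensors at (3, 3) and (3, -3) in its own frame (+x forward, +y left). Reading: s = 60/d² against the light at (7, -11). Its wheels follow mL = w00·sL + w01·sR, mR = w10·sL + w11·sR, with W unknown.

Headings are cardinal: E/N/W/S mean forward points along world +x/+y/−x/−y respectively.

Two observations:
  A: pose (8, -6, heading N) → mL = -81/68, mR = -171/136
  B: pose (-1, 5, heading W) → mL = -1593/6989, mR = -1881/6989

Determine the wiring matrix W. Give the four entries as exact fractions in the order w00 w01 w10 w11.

-1/2 -1 -1 -1/2

obs A: pose=(8,-6,N) → sL=15/17, sR=3/4, mL=-81/68, mR=-171/136
obs B: pose=(-1,5,W) → sL=6/29, sR=30/241, mL=-1593/6989, mR=-1881/6989
sensor matrix S = [[15/17, 3/4], [6/29, 30/241]]; det S = -10773/237626
solve [mL_A; mL_B] = S·[w00; w01] and [mR_A; mR_B] = S·[w10; w11]:
  w00 = -1/2, w01 = -1, w10 = -1, w11 = -1/2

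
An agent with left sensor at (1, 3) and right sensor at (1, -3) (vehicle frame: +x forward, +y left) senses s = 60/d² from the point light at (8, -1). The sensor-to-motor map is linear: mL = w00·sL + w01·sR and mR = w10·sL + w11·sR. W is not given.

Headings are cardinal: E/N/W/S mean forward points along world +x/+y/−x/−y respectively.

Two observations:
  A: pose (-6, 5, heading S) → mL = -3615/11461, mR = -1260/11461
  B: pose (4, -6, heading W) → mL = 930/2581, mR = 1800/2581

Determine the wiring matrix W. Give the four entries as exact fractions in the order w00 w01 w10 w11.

-1 1/2 -1/2 1/2

obs A: pose=(-6,5,S) → sL=30/73, sR=30/157, mL=-3615/11461, mR=-1260/11461
obs B: pose=(4,-6,W) → sL=60/89, sR=60/29, mL=930/2581, mR=1800/2581
sensor matrix S = [[30/73, 30/157], [60/89, 60/29]]; det S = 21340800/29580841
solve [mL_A; mL_B] = S·[w00; w01] and [mR_A; mR_B] = S·[w10; w11]:
  w00 = -1, w01 = 1/2, w10 = -1/2, w11 = 1/2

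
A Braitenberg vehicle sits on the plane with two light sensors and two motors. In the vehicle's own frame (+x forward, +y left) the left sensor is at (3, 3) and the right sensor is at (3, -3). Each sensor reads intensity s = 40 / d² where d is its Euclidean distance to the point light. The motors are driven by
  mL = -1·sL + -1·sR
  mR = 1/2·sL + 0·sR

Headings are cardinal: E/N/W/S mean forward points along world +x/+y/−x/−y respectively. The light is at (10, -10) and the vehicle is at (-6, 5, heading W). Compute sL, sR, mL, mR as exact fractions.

8/101 8/137 -1904/13837 4/101

left sensor world pos  = (-9, 2); dL² = 505
right sensor world pos = (-9, 8); dR² = 685
sL = 40/505 = 8/101
sR = 40/685 = 8/137
mL = -1·sL + -1·sR = -1904/13837
mR = 1/2·sL + 0·sR = 4/101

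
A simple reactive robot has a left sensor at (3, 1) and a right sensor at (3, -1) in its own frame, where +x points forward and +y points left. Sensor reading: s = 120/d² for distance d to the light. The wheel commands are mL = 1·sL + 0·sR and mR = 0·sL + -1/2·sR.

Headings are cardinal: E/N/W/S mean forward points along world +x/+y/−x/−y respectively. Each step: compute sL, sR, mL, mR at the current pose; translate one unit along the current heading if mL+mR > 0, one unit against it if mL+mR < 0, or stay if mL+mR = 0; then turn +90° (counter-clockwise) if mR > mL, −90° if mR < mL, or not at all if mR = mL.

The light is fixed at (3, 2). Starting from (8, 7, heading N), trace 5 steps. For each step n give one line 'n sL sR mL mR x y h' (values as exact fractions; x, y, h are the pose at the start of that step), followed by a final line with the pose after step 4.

0 3/2 6/5 3/2 -3/5 8 7 N
1 120/113 120/89 120/113 -60/89 8 8 E
2 60/29 60/17 60/29 -30/17 9 8 S
3 24/5 8/3 24/5 -4/3 9 7 W
4 3/2 6/5 3/2 -3/5 8 7 N
final 8 8 E

n=0: pose=(8,7,N); sL=3/2, sR=6/5; mL=3/2, mR=-3/5; mL+mR=9/10 → advance +1; mR−mL=-21/10 → turn -1·90°
n=1: pose=(8,8,E); sL=120/113, sR=120/89; mL=120/113, mR=-60/89; mL+mR=3900/10057 → advance +1; mR−mL=-17460/10057 → turn -1·90°
n=2: pose=(9,8,S); sL=60/29, sR=60/17; mL=60/29, mR=-30/17; mL+mR=150/493 → advance +1; mR−mL=-1890/493 → turn -1·90°
n=3: pose=(9,7,W); sL=24/5, sR=8/3; mL=24/5, mR=-4/3; mL+mR=52/15 → advance +1; mR−mL=-92/15 → turn -1·90°
n=4: pose=(8,7,N); sL=3/2, sR=6/5; mL=3/2, mR=-3/5; mL+mR=9/10 → advance +1; mR−mL=-21/10 → turn -1·90°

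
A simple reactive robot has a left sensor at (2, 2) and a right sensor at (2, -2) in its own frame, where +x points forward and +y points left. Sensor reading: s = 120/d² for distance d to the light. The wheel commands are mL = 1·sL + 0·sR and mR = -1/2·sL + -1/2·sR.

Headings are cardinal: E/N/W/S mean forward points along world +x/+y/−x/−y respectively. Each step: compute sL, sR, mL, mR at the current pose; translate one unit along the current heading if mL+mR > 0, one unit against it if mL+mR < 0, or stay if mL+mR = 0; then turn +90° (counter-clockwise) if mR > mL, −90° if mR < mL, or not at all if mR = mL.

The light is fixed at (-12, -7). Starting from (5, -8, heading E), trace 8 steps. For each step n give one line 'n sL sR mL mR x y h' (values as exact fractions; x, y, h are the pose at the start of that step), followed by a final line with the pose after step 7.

0 60/181 12/37 60/181 -2196/6697 5 -8 E
1 120/409 24/53 120/409 -8088/21677 6 -8 S
2 6/13 6/13 6/13 -6/13 6 -7 W
3 6/13 30/101 6/13 -498/1313 6 -7 N
4 120/409 120/401 120/409 -48600/164009 6 -6 E
5 60/181 60/113 60/181 -8820/20453 5 -6 S
6 8/15 120/241 8/15 -1864/3615 5 -5 W
7 30/53 6/17 30/53 -414/901 4 -5 N
final 4 -4 E

n=0: pose=(5,-8,E); sL=60/181, sR=12/37; mL=60/181, mR=-2196/6697; mL+mR=24/6697 → advance +1; mR−mL=-4416/6697 → turn -1·90°
n=1: pose=(6,-8,S); sL=120/409, sR=24/53; mL=120/409, mR=-8088/21677; mL+mR=-1728/21677 → advance -1; mR−mL=-14448/21677 → turn -1·90°
n=2: pose=(6,-7,W); sL=6/13, sR=6/13; mL=6/13, mR=-6/13; mL+mR=0 → advance +0; mR−mL=-12/13 → turn -1·90°
n=3: pose=(6,-7,N); sL=6/13, sR=30/101; mL=6/13, mR=-498/1313; mL+mR=108/1313 → advance +1; mR−mL=-1104/1313 → turn -1·90°
n=4: pose=(6,-6,E); sL=120/409, sR=120/401; mL=120/409, mR=-48600/164009; mL+mR=-480/164009 → advance -1; mR−mL=-96720/164009 → turn -1·90°
n=5: pose=(5,-6,S); sL=60/181, sR=60/113; mL=60/181, mR=-8820/20453; mL+mR=-2040/20453 → advance -1; mR−mL=-15600/20453 → turn -1·90°
n=6: pose=(5,-5,W); sL=8/15, sR=120/241; mL=8/15, mR=-1864/3615; mL+mR=64/3615 → advance +1; mR−mL=-1264/1205 → turn -1·90°
n=7: pose=(4,-5,N); sL=30/53, sR=6/17; mL=30/53, mR=-414/901; mL+mR=96/901 → advance +1; mR−mL=-924/901 → turn -1·90°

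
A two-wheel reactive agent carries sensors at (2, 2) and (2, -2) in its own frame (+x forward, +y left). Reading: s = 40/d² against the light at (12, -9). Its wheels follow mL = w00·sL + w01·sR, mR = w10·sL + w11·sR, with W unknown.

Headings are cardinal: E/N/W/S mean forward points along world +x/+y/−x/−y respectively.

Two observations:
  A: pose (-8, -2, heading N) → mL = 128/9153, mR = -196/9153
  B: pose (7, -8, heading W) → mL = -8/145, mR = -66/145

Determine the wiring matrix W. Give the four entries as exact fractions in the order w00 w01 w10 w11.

obs A: pose=(-8,-2,N) → sL=8/113, sR=8/81, mL=128/9153, mR=-196/9153
obs B: pose=(7,-8,W) → sL=4/5, sR=20/29, mL=-8/145, mR=-66/145
sensor matrix S = [[8/113, 8/81], [4/5, 20/29]]; det S = -40064/1327185
solve [mL_A; mL_B] = S·[w00; w01] and [mR_A; mR_B] = S·[w10; w11]:
  w00 = -1/2, w01 = 1/2, w10 = -1, w11 = 1/2

-1/2 1/2 -1 1/2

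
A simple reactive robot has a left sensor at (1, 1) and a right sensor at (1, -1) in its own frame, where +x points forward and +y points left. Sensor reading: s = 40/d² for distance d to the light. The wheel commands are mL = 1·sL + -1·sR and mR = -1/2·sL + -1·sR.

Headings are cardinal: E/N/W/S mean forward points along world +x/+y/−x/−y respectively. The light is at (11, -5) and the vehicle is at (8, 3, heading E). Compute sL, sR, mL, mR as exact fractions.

left sensor world pos  = (9, 4); dL² = 85
right sensor world pos = (9, 2); dR² = 53
sL = 40/85 = 8/17
sR = 40/53 = 40/53
mL = 1·sL + -1·sR = -256/901
mR = -1/2·sL + -1·sR = -892/901

8/17 40/53 -256/901 -892/901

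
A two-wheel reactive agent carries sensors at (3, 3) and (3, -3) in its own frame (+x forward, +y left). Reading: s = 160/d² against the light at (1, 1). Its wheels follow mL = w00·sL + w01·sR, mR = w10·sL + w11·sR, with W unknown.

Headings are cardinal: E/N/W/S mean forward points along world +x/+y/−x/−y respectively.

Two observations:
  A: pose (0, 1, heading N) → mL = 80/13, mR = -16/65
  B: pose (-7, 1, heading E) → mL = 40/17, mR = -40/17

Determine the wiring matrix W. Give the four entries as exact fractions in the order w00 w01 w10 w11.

0 1/2 -1 1/2

obs A: pose=(0,1,N) → sL=32/5, sR=160/13, mL=80/13, mR=-16/65
obs B: pose=(-7,1,E) → sL=80/17, sR=80/17, mL=40/17, mR=-40/17
sensor matrix S = [[32/5, 160/13], [80/17, 80/17]]; det S = -6144/221
solve [mL_A; mL_B] = S·[w00; w01] and [mR_A; mR_B] = S·[w10; w11]:
  w00 = 0, w01 = 1/2, w10 = -1, w11 = 1/2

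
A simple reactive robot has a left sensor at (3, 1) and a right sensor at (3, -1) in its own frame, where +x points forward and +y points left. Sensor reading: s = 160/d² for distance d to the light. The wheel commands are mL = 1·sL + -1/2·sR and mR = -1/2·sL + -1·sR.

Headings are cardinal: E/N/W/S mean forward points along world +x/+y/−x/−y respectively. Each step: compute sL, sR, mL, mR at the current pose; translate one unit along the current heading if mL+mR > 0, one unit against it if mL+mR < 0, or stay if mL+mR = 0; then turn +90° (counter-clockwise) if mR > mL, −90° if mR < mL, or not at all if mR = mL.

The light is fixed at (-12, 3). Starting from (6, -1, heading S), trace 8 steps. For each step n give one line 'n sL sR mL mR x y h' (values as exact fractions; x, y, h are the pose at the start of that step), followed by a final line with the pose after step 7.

0 16/41 80/169 1064/6929 -4632/6929 6 -1 S
1 160/241 160/229 17360/55189 -56880/55189 6 0 W
2 40/81 2/5 119/405 -262/405 7 0 N
3 160/493 160/509 42000/250937 -119600/250937 7 -1 E
4 16/41 80/169 1064/6929 -4632/6929 6 -1 S
5 160/241 160/229 17360/55189 -56880/55189 6 0 W
6 40/81 2/5 119/405 -262/405 7 0 N
7 160/493 160/509 42000/250937 -119600/250937 7 -1 E
final 6 -1 S

n=0: pose=(6,-1,S); sL=16/41, sR=80/169; mL=1064/6929, mR=-4632/6929; mL+mR=-3568/6929 → advance -1; mR−mL=-5696/6929 → turn -1·90°
n=1: pose=(6,0,W); sL=160/241, sR=160/229; mL=17360/55189, mR=-56880/55189; mL+mR=-39520/55189 → advance -1; mR−mL=-74240/55189 → turn -1·90°
n=2: pose=(7,0,N); sL=40/81, sR=2/5; mL=119/405, mR=-262/405; mL+mR=-143/405 → advance -1; mR−mL=-127/135 → turn -1·90°
n=3: pose=(7,-1,E); sL=160/493, sR=160/509; mL=42000/250937, mR=-119600/250937; mL+mR=-77600/250937 → advance -1; mR−mL=-161600/250937 → turn -1·90°
n=4: pose=(6,-1,S); sL=16/41, sR=80/169; mL=1064/6929, mR=-4632/6929; mL+mR=-3568/6929 → advance -1; mR−mL=-5696/6929 → turn -1·90°
n=5: pose=(6,0,W); sL=160/241, sR=160/229; mL=17360/55189, mR=-56880/55189; mL+mR=-39520/55189 → advance -1; mR−mL=-74240/55189 → turn -1·90°
n=6: pose=(7,0,N); sL=40/81, sR=2/5; mL=119/405, mR=-262/405; mL+mR=-143/405 → advance -1; mR−mL=-127/135 → turn -1·90°
n=7: pose=(7,-1,E); sL=160/493, sR=160/509; mL=42000/250937, mR=-119600/250937; mL+mR=-77600/250937 → advance -1; mR−mL=-161600/250937 → turn -1·90°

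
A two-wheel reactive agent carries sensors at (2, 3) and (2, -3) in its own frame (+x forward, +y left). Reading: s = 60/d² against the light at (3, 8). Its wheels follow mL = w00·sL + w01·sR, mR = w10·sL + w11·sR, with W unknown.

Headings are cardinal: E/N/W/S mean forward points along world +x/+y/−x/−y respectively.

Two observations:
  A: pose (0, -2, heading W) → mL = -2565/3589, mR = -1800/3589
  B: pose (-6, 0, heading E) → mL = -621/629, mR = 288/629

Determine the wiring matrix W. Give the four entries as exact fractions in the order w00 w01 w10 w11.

-1 -1/2 1 -1

obs A: pose=(0,-2,W) → sL=30/97, sR=30/37, mL=-2565/3589, mR=-1800/3589
obs B: pose=(-6,0,E) → sL=30/37, sR=6/17, mL=-621/629, mR=288/629
sensor matrix S = [[30/97, 30/37], [30/37, 6/17]]; det S = -1237680/2257481
solve [mL_A; mL_B] = S·[w00; w01] and [mR_A; mR_B] = S·[w10; w11]:
  w00 = -1, w01 = -1/2, w10 = 1, w11 = -1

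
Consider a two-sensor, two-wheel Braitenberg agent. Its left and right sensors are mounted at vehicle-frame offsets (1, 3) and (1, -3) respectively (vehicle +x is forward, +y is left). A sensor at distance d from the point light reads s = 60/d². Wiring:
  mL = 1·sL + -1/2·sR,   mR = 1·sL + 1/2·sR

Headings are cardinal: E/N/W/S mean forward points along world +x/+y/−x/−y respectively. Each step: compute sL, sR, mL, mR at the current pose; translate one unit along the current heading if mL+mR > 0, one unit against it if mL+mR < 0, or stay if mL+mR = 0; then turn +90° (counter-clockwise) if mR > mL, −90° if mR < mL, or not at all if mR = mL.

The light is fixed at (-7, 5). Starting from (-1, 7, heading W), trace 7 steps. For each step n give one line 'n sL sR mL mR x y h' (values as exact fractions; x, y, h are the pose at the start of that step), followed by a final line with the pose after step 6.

0 30/13 6/5 111/65 189/65 -1 7 W
1 12/13 12 -66/13 90/13 -2 7 S
2 15/13 3/2 21/52 99/52 -2 6 E
3 60/13 12/17 942/221 1098/221 -1 6 N
4 30/13 6/5 111/65 189/65 -1 7 W
5 12/13 12 -66/13 90/13 -2 7 S
6 15/13 3/2 21/52 99/52 -2 6 E
final -1 6 N

n=0: pose=(-1,7,W); sL=30/13, sR=6/5; mL=111/65, mR=189/65; mL+mR=60/13 → advance +1; mR−mL=6/5 → turn +1·90°
n=1: pose=(-2,7,S); sL=12/13, sR=12; mL=-66/13, mR=90/13; mL+mR=24/13 → advance +1; mR−mL=12 → turn +1·90°
n=2: pose=(-2,6,E); sL=15/13, sR=3/2; mL=21/52, mR=99/52; mL+mR=30/13 → advance +1; mR−mL=3/2 → turn +1·90°
n=3: pose=(-1,6,N); sL=60/13, sR=12/17; mL=942/221, mR=1098/221; mL+mR=120/13 → advance +1; mR−mL=12/17 → turn +1·90°
n=4: pose=(-1,7,W); sL=30/13, sR=6/5; mL=111/65, mR=189/65; mL+mR=60/13 → advance +1; mR−mL=6/5 → turn +1·90°
n=5: pose=(-2,7,S); sL=12/13, sR=12; mL=-66/13, mR=90/13; mL+mR=24/13 → advance +1; mR−mL=12 → turn +1·90°
n=6: pose=(-2,6,E); sL=15/13, sR=3/2; mL=21/52, mR=99/52; mL+mR=30/13 → advance +1; mR−mL=3/2 → turn +1·90°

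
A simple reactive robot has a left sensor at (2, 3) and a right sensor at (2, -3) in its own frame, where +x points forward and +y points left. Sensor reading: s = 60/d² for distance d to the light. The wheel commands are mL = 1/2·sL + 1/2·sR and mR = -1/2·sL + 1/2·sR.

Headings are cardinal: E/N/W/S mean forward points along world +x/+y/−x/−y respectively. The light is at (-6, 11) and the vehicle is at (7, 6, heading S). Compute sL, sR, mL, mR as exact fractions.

left sensor world pos  = (10, 4); dL² = 305
right sensor world pos = (4, 4); dR² = 149
sL = 60/305 = 12/61
sR = 60/149 = 60/149
mL = 1/2·sL + 1/2·sR = 2724/9089
mR = -1/2·sL + 1/2·sR = 936/9089

12/61 60/149 2724/9089 936/9089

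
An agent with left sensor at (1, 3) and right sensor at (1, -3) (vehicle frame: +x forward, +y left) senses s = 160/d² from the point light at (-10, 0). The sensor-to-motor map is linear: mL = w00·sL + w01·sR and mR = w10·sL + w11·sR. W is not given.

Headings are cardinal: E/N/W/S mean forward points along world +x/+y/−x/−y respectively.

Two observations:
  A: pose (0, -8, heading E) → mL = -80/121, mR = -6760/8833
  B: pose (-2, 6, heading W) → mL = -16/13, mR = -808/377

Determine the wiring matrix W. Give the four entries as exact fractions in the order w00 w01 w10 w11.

0 -1 -1 1/2

obs A: pose=(0,-8,E) → sL=80/73, sR=80/121, mL=-80/121, mR=-6760/8833
obs B: pose=(-2,6,W) → sL=80/29, sR=16/13, mL=-16/13, mR=-808/377
sensor matrix S = [[80/73, 80/121], [80/29, 16/13]]; det S = -1582080/3330041
solve [mL_A; mL_B] = S·[w00; w01] and [mR_A; mR_B] = S·[w10; w11]:
  w00 = 0, w01 = -1, w10 = -1, w11 = 1/2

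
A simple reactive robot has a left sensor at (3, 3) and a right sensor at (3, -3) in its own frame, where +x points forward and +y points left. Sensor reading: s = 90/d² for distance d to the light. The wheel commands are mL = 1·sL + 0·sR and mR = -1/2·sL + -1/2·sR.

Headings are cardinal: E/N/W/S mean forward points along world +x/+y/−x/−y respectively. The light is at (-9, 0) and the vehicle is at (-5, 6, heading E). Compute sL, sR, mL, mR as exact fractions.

left sensor world pos  = (-2, 9); dL² = 130
right sensor world pos = (-2, 3); dR² = 58
sL = 90/130 = 9/13
sR = 90/58 = 45/29
mL = 1·sL + 0·sR = 9/13
mR = -1/2·sL + -1/2·sR = -423/377

9/13 45/29 9/13 -423/377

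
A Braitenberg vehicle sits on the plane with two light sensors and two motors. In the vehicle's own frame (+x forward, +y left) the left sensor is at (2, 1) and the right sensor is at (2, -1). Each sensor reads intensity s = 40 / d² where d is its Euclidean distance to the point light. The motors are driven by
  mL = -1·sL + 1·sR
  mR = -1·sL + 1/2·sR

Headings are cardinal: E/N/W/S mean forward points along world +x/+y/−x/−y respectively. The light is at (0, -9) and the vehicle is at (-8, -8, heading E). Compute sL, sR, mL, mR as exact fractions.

left sensor world pos  = (-6, -7); dL² = 40
right sensor world pos = (-6, -9); dR² = 36
sL = 40/40 = 1
sR = 40/36 = 10/9
mL = -1·sL + 1·sR = 1/9
mR = -1·sL + 1/2·sR = -4/9

1 10/9 1/9 -4/9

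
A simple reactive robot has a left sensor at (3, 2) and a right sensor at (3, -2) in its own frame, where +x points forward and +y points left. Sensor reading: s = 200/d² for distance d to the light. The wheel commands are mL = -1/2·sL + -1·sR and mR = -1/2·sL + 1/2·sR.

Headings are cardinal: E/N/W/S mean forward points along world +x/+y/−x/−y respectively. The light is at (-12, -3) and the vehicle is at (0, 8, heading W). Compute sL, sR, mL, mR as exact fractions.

left sensor world pos  = (-3, 6); dL² = 162
right sensor world pos = (-3, 10); dR² = 250
sL = 200/162 = 100/81
sR = 200/250 = 4/5
mL = -1/2·sL + -1·sR = -574/405
mR = -1/2·sL + 1/2·sR = -88/405

100/81 4/5 -574/405 -88/405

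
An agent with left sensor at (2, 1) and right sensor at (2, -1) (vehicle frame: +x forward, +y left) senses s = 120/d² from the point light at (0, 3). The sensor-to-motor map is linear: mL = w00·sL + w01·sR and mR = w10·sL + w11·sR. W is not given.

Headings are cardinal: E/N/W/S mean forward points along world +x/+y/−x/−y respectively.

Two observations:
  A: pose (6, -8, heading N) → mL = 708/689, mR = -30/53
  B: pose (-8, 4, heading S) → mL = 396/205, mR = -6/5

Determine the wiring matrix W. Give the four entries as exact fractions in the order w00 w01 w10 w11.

obs A: pose=(6,-8,N) → sL=60/53, sR=12/13, mL=708/689, mR=-30/53
obs B: pose=(-8,4,S) → sL=12/5, sR=60/41, mL=396/205, mR=-6/5
sensor matrix S = [[60/53, 12/13], [12/5, 60/41]]; det S = -78912/141245
solve [mL_A; mL_B] = S·[w00; w01] and [mR_A; mR_B] = S·[w10; w11]:
  w00 = 1/2, w01 = 1/2, w10 = -1/2, w11 = 0

1/2 1/2 -1/2 0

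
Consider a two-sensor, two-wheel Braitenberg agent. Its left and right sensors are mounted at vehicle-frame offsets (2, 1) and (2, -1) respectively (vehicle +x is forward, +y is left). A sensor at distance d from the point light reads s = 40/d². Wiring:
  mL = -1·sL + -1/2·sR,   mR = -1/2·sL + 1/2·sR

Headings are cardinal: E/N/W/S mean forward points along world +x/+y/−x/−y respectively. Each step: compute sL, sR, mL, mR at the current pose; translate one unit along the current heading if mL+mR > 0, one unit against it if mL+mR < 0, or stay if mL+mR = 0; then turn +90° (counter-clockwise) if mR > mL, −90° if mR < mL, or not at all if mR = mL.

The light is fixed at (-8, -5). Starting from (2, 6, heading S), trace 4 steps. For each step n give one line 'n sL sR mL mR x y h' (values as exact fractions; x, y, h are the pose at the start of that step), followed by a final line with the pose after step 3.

0 20/101 20/81 -2630/8181 200/8181 2 6 S
1 40/313 8/53 -3372/16589 192/16589 2 7 E
2 2/13 5/37 -213/962 -9/962 1 7 N
3 40/149 40/193 -10700/28757 -880/28757 1 6 W
final 2 6 S

n=0: pose=(2,6,S); sL=20/101, sR=20/81; mL=-2630/8181, mR=200/8181; mL+mR=-30/101 → advance -1; mR−mL=2830/8181 → turn +1·90°
n=1: pose=(2,7,E); sL=40/313, sR=8/53; mL=-3372/16589, mR=192/16589; mL+mR=-60/313 → advance -1; mR−mL=3564/16589 → turn +1·90°
n=2: pose=(1,7,N); sL=2/13, sR=5/37; mL=-213/962, mR=-9/962; mL+mR=-3/13 → advance -1; mR−mL=102/481 → turn +1·90°
n=3: pose=(1,6,W); sL=40/149, sR=40/193; mL=-10700/28757, mR=-880/28757; mL+mR=-60/149 → advance -1; mR−mL=9820/28757 → turn +1·90°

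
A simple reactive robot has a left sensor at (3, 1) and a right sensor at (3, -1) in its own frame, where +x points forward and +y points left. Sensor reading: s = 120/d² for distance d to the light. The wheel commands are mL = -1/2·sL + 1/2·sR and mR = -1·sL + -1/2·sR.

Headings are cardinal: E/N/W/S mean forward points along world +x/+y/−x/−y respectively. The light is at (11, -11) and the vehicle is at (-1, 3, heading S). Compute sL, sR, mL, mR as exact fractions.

left sensor world pos  = (0, 0); dL² = 242
right sensor world pos = (-2, 0); dR² = 290
sL = 120/242 = 60/121
sR = 120/290 = 12/29
mL = -1/2·sL + 1/2·sR = -144/3509
mR = -1·sL + -1/2·sR = -2466/3509

60/121 12/29 -144/3509 -2466/3509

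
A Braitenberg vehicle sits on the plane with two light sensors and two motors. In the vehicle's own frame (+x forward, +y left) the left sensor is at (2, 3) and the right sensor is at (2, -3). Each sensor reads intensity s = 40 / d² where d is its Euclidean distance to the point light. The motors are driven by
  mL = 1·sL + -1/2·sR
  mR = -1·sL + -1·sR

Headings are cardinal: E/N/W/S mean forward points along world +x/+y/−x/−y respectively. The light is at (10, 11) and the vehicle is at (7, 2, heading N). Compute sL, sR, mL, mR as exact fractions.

left sensor world pos  = (4, 4); dL² = 85
right sensor world pos = (10, 4); dR² = 49
sL = 40/85 = 8/17
sR = 40/49 = 40/49
mL = 1·sL + -1/2·sR = 52/833
mR = -1·sL + -1·sR = -1072/833

8/17 40/49 52/833 -1072/833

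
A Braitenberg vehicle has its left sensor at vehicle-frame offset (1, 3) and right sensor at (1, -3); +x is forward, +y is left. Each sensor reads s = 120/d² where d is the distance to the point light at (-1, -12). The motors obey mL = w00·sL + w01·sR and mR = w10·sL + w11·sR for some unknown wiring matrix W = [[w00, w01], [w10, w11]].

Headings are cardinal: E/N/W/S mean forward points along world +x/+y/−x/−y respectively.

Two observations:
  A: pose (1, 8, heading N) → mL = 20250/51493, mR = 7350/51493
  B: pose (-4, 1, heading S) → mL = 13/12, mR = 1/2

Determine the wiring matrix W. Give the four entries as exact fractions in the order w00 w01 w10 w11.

1/2 1 1 -1/2

obs A: pose=(1,8,N) → sL=60/221, sR=60/233, mL=20250/51493, mR=7350/51493
obs B: pose=(-4,1,S) → sL=5/6, sR=2/3, mL=13/12, mR=1/2
sensor matrix S = [[60/221, 60/233], [5/6, 2/3]]; det S = -1730/51493
solve [mL_A; mL_B] = S·[w00; w01] and [mR_A; mR_B] = S·[w10; w11]:
  w00 = 1/2, w01 = 1, w10 = 1, w11 = -1/2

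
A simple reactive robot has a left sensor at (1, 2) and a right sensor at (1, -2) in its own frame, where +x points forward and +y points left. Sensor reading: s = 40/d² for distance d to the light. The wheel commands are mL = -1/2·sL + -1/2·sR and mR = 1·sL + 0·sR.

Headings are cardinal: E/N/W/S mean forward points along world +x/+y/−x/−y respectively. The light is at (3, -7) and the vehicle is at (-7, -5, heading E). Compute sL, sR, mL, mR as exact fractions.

40/97 40/81 -3560/7857 40/97

left sensor world pos  = (-6, -3); dL² = 97
right sensor world pos = (-6, -7); dR² = 81
sL = 40/97 = 40/97
sR = 40/81 = 40/81
mL = -1/2·sL + -1/2·sR = -3560/7857
mR = 1·sL + 0·sR = 40/97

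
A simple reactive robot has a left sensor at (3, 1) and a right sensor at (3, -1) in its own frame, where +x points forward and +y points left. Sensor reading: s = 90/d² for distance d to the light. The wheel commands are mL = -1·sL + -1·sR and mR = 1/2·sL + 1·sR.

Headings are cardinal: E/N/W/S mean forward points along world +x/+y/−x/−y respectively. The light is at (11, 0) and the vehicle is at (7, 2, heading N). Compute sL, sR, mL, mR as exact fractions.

left sensor world pos  = (6, 5); dL² = 50
right sensor world pos = (8, 5); dR² = 34
sL = 90/50 = 9/5
sR = 90/34 = 45/17
mL = -1·sL + -1·sR = -378/85
mR = 1/2·sL + 1·sR = 603/170

9/5 45/17 -378/85 603/170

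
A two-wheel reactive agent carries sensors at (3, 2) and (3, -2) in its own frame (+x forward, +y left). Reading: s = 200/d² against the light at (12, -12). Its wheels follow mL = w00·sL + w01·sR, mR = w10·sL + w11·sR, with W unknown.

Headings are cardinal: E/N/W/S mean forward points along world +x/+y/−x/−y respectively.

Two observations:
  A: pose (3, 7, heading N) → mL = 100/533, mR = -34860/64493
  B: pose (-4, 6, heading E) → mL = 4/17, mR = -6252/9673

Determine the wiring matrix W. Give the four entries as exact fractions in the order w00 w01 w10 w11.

0 1/2 -1/2 -1

obs A: pose=(3,7,N) → sL=40/121, sR=200/533, mL=100/533, mR=-34860/64493
obs B: pose=(-4,6,E) → sL=200/569, sR=8/17, mL=4/17, mR=-6252/9673
sensor matrix S = [[40/121, 200/533], [200/569, 8/17]]; det S = 14768640/623840789
solve [mL_A; mL_B] = S·[w00; w01] and [mR_A; mR_B] = S·[w10; w11]:
  w00 = 0, w01 = 1/2, w10 = -1/2, w11 = -1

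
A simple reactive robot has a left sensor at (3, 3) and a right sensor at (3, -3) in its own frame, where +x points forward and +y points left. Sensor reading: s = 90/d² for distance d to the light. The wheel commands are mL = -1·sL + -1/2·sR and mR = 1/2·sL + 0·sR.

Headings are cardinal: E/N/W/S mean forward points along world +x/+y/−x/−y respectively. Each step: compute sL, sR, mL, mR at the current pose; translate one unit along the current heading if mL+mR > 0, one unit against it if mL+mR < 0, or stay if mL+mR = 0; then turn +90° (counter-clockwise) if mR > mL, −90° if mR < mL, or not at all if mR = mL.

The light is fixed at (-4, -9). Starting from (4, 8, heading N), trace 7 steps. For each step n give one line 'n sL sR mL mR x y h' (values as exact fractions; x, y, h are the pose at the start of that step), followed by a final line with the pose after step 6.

0 18/85 90/521 -13203/44285 9/85 4 8 N
1 45/97 45/193 -21735/37442 45/194 4 7 W
2 90/313 18/41 -6507/12833 45/313 5 7 S
3 45/272 9/34 -81/272 45/544 5 8 E
4 18/85 90/521 -13203/44285 9/85 4 8 N
5 45/97 45/193 -21735/37442 45/194 4 7 W
6 90/313 18/41 -6507/12833 45/313 5 7 S
final 5 8 E

n=0: pose=(4,8,N); sL=18/85, sR=90/521; mL=-13203/44285, mR=9/85; mL+mR=-8514/44285 → advance -1; mR−mL=17892/44285 → turn +1·90°
n=1: pose=(4,7,W); sL=45/97, sR=45/193; mL=-21735/37442, mR=45/194; mL+mR=-6525/18721 → advance -1; mR−mL=15210/18721 → turn +1·90°
n=2: pose=(5,7,S); sL=90/313, sR=18/41; mL=-6507/12833, mR=45/313; mL+mR=-4662/12833 → advance -1; mR−mL=8352/12833 → turn +1·90°
n=3: pose=(5,8,E); sL=45/272, sR=9/34; mL=-81/272, mR=45/544; mL+mR=-117/544 → advance -1; mR−mL=207/544 → turn +1·90°
n=4: pose=(4,8,N); sL=18/85, sR=90/521; mL=-13203/44285, mR=9/85; mL+mR=-8514/44285 → advance -1; mR−mL=17892/44285 → turn +1·90°
n=5: pose=(4,7,W); sL=45/97, sR=45/193; mL=-21735/37442, mR=45/194; mL+mR=-6525/18721 → advance -1; mR−mL=15210/18721 → turn +1·90°
n=6: pose=(5,7,S); sL=90/313, sR=18/41; mL=-6507/12833, mR=45/313; mL+mR=-4662/12833 → advance -1; mR−mL=8352/12833 → turn +1·90°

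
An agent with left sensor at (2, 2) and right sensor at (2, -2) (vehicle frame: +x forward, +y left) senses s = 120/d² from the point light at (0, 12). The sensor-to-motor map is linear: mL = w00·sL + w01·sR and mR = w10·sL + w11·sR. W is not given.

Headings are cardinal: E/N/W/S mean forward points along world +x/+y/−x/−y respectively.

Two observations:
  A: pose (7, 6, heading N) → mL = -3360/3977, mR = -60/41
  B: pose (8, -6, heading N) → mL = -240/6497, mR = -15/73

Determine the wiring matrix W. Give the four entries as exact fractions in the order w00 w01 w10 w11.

-1/2 1/2 -1/2 0

obs A: pose=(7,6,N) → sL=120/41, sR=120/97, mL=-3360/3977, mR=-60/41
obs B: pose=(8,-6,N) → sL=30/73, sR=30/89, mL=-240/6497, mR=-15/73
sensor matrix S = [[120/41, 120/97], [30/73, 30/89]]; det S = 12355200/25838569
solve [mL_A; mL_B] = S·[w00; w01] and [mR_A; mR_B] = S·[w10; w11]:
  w00 = -1/2, w01 = 1/2, w10 = -1/2, w11 = 0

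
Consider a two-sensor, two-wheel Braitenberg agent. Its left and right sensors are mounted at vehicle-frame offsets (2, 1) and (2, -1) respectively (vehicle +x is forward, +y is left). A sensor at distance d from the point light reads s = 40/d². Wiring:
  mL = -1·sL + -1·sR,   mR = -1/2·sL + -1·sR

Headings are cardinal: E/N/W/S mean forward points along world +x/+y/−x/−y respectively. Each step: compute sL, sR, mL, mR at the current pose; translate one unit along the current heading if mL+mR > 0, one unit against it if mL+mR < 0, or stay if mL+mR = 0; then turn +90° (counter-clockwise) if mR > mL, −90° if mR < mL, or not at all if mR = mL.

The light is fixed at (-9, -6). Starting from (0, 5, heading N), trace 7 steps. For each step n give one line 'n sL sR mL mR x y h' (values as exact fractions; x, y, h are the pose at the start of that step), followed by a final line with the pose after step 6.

0 40/233 40/269 -20080/62677 -14700/62677 0 5 N
1 4/13 4/17 -120/221 -86/221 0 4 W
2 8/37 8/29 -528/1073 -412/1073 1 4 S
3 5/36 10/61 -665/2196 -1025/4392 1 5 E
4 40/233 40/269 -20080/62677 -14700/62677 0 5 N
5 4/13 4/17 -120/221 -86/221 0 4 W
6 8/37 8/29 -528/1073 -412/1073 1 4 S
final 1 5 E

n=0: pose=(0,5,N); sL=40/233, sR=40/269; mL=-20080/62677, mR=-14700/62677; mL+mR=-34780/62677 → advance -1; mR−mL=20/233 → turn +1·90°
n=1: pose=(0,4,W); sL=4/13, sR=4/17; mL=-120/221, mR=-86/221; mL+mR=-206/221 → advance -1; mR−mL=2/13 → turn +1·90°
n=2: pose=(1,4,S); sL=8/37, sR=8/29; mL=-528/1073, mR=-412/1073; mL+mR=-940/1073 → advance -1; mR−mL=4/37 → turn +1·90°
n=3: pose=(1,5,E); sL=5/36, sR=10/61; mL=-665/2196, mR=-1025/4392; mL+mR=-785/1464 → advance -1; mR−mL=5/72 → turn +1·90°
n=4: pose=(0,5,N); sL=40/233, sR=40/269; mL=-20080/62677, mR=-14700/62677; mL+mR=-34780/62677 → advance -1; mR−mL=20/233 → turn +1·90°
n=5: pose=(0,4,W); sL=4/13, sR=4/17; mL=-120/221, mR=-86/221; mL+mR=-206/221 → advance -1; mR−mL=2/13 → turn +1·90°
n=6: pose=(1,4,S); sL=8/37, sR=8/29; mL=-528/1073, mR=-412/1073; mL+mR=-940/1073 → advance -1; mR−mL=4/37 → turn +1·90°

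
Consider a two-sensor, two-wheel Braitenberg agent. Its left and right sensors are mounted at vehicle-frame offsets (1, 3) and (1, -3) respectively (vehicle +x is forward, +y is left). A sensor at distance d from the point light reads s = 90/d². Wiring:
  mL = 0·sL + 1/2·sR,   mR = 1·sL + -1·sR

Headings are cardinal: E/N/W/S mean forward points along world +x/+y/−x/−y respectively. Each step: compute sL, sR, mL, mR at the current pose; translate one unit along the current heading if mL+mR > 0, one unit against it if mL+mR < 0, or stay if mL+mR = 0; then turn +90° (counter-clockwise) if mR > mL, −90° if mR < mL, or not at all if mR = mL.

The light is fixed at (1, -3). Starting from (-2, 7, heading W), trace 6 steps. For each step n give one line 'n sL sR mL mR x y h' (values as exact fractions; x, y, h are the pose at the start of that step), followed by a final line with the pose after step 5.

0 18/13 18/37 9/37 432/481 -2 7 W
1 45/41 9/13 9/26 216/533 -3 7 S
2 10/17 2 1 -24/17 -3 6 E
3 45/34 45/64 45/128 675/1088 -4 6 S
4 90/137 90/41 45/41 -8640/5617 -4 5 E
5 45/29 9/13 9/26 324/377 -5 5 S
final -5 4 E

n=0: pose=(-2,7,W); sL=18/13, sR=18/37; mL=9/37, mR=432/481; mL+mR=549/481 → advance +1; mR−mL=315/481 → turn +1·90°
n=1: pose=(-3,7,S); sL=45/41, sR=9/13; mL=9/26, mR=216/533; mL+mR=801/1066 → advance +1; mR−mL=63/1066 → turn +1·90°
n=2: pose=(-3,6,E); sL=10/17, sR=2; mL=1, mR=-24/17; mL+mR=-7/17 → advance -1; mR−mL=-41/17 → turn -1·90°
n=3: pose=(-4,6,S); sL=45/34, sR=45/64; mL=45/128, mR=675/1088; mL+mR=2115/2176 → advance +1; mR−mL=585/2176 → turn +1·90°
n=4: pose=(-4,5,E); sL=90/137, sR=90/41; mL=45/41, mR=-8640/5617; mL+mR=-2475/5617 → advance -1; mR−mL=-14805/5617 → turn -1·90°
n=5: pose=(-5,5,S); sL=45/29, sR=9/13; mL=9/26, mR=324/377; mL+mR=909/754 → advance +1; mR−mL=387/754 → turn +1·90°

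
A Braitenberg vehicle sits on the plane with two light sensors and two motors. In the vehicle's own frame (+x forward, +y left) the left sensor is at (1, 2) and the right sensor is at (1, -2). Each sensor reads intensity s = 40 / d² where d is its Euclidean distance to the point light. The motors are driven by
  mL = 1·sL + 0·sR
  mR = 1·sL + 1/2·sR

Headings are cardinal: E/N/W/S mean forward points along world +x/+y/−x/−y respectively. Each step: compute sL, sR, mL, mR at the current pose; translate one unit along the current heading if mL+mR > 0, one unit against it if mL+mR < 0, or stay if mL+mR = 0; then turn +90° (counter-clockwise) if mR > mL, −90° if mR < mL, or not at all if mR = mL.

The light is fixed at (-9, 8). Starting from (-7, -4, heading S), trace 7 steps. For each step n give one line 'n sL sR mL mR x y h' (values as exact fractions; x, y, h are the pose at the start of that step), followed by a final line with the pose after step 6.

0 8/37 40/169 8/37 2092/6253 -7 -4 S
1 4/13 20/117 4/13 46/117 -7 -5 E
2 8/29 40/169 8/29 1932/4901 -6 -5 N
3 1/5 5/13 1/5 51/130 -6 -4 W
4 8/37 40/169 8/37 2092/6253 -7 -4 S
5 4/13 20/117 4/13 46/117 -7 -5 E
6 8/29 40/169 8/29 1932/4901 -6 -5 N
final -6 -4 W

n=0: pose=(-7,-4,S); sL=8/37, sR=40/169; mL=8/37, mR=2092/6253; mL+mR=3444/6253 → advance +1; mR−mL=20/169 → turn +1·90°
n=1: pose=(-7,-5,E); sL=4/13, sR=20/117; mL=4/13, mR=46/117; mL+mR=82/117 → advance +1; mR−mL=10/117 → turn +1·90°
n=2: pose=(-6,-5,N); sL=8/29, sR=40/169; mL=8/29, mR=1932/4901; mL+mR=3284/4901 → advance +1; mR−mL=20/169 → turn +1·90°
n=3: pose=(-6,-4,W); sL=1/5, sR=5/13; mL=1/5, mR=51/130; mL+mR=77/130 → advance +1; mR−mL=5/26 → turn +1·90°
n=4: pose=(-7,-4,S); sL=8/37, sR=40/169; mL=8/37, mR=2092/6253; mL+mR=3444/6253 → advance +1; mR−mL=20/169 → turn +1·90°
n=5: pose=(-7,-5,E); sL=4/13, sR=20/117; mL=4/13, mR=46/117; mL+mR=82/117 → advance +1; mR−mL=10/117 → turn +1·90°
n=6: pose=(-6,-5,N); sL=8/29, sR=40/169; mL=8/29, mR=1932/4901; mL+mR=3284/4901 → advance +1; mR−mL=20/169 → turn +1·90°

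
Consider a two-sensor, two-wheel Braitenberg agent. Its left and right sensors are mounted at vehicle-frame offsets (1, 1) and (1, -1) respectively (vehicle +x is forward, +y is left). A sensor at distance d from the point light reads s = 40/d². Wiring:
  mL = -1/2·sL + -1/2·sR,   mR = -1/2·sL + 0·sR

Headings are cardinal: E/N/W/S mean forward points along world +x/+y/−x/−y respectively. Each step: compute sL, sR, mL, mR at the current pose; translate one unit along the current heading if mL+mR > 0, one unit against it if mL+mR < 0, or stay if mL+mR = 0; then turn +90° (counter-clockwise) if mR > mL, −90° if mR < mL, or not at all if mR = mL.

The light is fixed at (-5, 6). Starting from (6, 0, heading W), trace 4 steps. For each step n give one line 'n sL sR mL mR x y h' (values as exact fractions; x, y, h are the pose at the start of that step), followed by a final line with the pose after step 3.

n=0: pose=(6,0,W); sL=40/149, sR=8/25; mL=-1096/3725, mR=-20/149; mL+mR=-1596/3725 → advance -1; mR−mL=4/25 → turn +1·90°
n=1: pose=(7,0,S); sL=20/109, sR=4/17; mL=-388/1853, mR=-10/109; mL+mR=-558/1853 → advance -1; mR−mL=2/17 → turn +1·90°
n=2: pose=(7,1,E); sL=8/37, sR=8/41; mL=-312/1517, mR=-4/37; mL+mR=-476/1517 → advance -1; mR−mL=4/41 → turn +1·90°
n=3: pose=(6,1,N); sL=10/29, sR=1/4; mL=-69/232, mR=-5/29; mL+mR=-109/232 → advance -1; mR−mL=1/8 → turn +1·90°

0 40/149 8/25 -1096/3725 -20/149 6 0 W
1 20/109 4/17 -388/1853 -10/109 7 0 S
2 8/37 8/41 -312/1517 -4/37 7 1 E
3 10/29 1/4 -69/232 -5/29 6 1 N
final 6 0 W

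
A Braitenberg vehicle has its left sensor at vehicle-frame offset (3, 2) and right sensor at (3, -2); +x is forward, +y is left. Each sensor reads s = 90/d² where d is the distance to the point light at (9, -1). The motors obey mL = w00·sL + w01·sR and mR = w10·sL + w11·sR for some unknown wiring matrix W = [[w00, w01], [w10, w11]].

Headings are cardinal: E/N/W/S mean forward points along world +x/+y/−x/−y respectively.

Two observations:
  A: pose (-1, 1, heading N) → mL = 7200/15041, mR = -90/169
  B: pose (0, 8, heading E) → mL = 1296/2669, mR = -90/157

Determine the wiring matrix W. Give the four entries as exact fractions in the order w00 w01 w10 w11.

-1 1 -1 0

obs A: pose=(-1,1,N) → sL=90/169, sR=90/89, mL=7200/15041, mR=-90/169
obs B: pose=(0,8,E) → sL=90/157, sR=18/17, mL=1296/2669, mR=-90/157
sensor matrix S = [[90/169, 90/89], [90/157, 18/17]]; det S = -635040/40144429
solve [mL_A; mL_B] = S·[w00; w01] and [mR_A; mR_B] = S·[w10; w11]:
  w00 = -1, w01 = 1, w10 = -1, w11 = 0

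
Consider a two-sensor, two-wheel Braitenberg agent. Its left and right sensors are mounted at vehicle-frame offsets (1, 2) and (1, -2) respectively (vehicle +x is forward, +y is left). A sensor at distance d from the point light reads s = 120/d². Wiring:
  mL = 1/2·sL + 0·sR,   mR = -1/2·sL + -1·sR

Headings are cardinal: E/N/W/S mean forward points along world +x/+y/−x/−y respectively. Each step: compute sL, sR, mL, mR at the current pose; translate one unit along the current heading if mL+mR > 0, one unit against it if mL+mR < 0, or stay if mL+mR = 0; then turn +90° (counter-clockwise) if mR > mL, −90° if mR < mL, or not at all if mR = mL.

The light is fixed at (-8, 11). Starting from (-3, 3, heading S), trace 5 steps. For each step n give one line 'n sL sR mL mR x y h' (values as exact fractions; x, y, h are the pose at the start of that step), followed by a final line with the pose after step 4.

0 12/13 4/3 6/13 -70/39 -3 3 S
1 120/97 120/41 60/97 -14100/3977 -3 4 W
2 30/13 6/5 15/13 -153/65 -2 4 N
3 24/17 120/149 12/17 -3828/2533 -2 3 E
4 12/13 4/3 6/13 -70/39 -3 3 S
final -3 4 W

n=0: pose=(-3,3,S); sL=12/13, sR=4/3; mL=6/13, mR=-70/39; mL+mR=-4/3 → advance -1; mR−mL=-88/39 → turn -1·90°
n=1: pose=(-3,4,W); sL=120/97, sR=120/41; mL=60/97, mR=-14100/3977; mL+mR=-120/41 → advance -1; mR−mL=-16560/3977 → turn -1·90°
n=2: pose=(-2,4,N); sL=30/13, sR=6/5; mL=15/13, mR=-153/65; mL+mR=-6/5 → advance -1; mR−mL=-228/65 → turn -1·90°
n=3: pose=(-2,3,E); sL=24/17, sR=120/149; mL=12/17, mR=-3828/2533; mL+mR=-120/149 → advance -1; mR−mL=-5616/2533 → turn -1·90°
n=4: pose=(-3,3,S); sL=12/13, sR=4/3; mL=6/13, mR=-70/39; mL+mR=-4/3 → advance -1; mR−mL=-88/39 → turn -1·90°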